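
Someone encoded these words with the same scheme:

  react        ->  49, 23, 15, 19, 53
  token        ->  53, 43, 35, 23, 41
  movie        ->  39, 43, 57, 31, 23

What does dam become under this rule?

21, 15, 39

r(#18)→49 and e(#5)→23: differences scale by 2, so n = 2·pos + 13. Each letter becomes 2×(its alphabet position, a=1..z=26) + 13.
On dam: d=4→21, a=1→15, m=13→39.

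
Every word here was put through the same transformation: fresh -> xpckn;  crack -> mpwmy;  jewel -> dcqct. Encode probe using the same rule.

zperc

f(5)→x(23) and r(17)→p(15) fit y≡21x+22 (mod 26); the inverse of 21 mod 26 is 5. Treating letters as 0–25, the rule is x ↦ 21x + 22 (mod 26).
Applying it to probe: p(15)→21·15+22≡25=z; r(17)→21·17+22≡15=p; o(14)→21·14+22≡4=e; b(1)→21·1+22≡17=r; e(4)→21·4+22≡2=c (all mod 26).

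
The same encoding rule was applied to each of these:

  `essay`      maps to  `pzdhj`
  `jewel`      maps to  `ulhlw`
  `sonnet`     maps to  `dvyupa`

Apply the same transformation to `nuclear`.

The shifts repeat in a cycle of length 2: positions 0,1,… shift by +11, +7, then the pattern repeats.
On nuclear: n+11=y, u+7=b, c+11=n, l+7=s, e+11=p, a+7=h, r+11=c.

ybnsphc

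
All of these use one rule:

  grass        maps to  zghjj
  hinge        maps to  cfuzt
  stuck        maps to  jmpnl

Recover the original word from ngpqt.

crude

g(6)→z(25) and r(17)→g(6) fit y≡3x+7 (mod 26); the inverse of 3 mod 26 is 9. Each letter's alphabet position (a=0..z=25) is mapped through 3·x+7 mod 26 — an affine cipher.
Reversing it on ngpqt: n(13)→9·(13−7)≡2=c; g(6)→9·(6−7)≡17=r; p(15)→9·(15−7)≡20=u; q(16)→9·(16−7)≡3=d; t(19)→9·(19−7)≡4=e (all mod 26).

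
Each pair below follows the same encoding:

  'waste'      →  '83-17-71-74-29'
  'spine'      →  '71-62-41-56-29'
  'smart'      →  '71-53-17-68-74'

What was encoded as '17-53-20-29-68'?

amber

With a=1..z=26, the number is 3·pos + 14.
Decoding 17-53-20-29-68: 17→(17−14)÷3=1=a, 53→(53−14)÷3=13=m, 20→(20−14)÷3=2=b, 29→(29−14)÷3=5=e, 68→(68−14)÷3=18=r.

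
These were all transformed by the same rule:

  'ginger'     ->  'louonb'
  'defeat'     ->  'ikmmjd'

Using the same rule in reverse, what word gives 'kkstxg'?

The shift increases by 1 at each position, starting from +5: 5, 6, 7, ….
Reversing it on kkstxg: k−5=f, k−6=e, s−7=l, t−8=l, x−9=o, g−10=w.

fellow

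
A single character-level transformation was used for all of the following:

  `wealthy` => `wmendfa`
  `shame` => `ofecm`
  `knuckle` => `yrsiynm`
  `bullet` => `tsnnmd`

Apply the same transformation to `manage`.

w(22)→w(22) and e(4)→m(12) fit y≡15x+4 (mod 26); the inverse of 15 mod 26 is 7. Treating letters as 0–25, the rule is x ↦ 15x + 4 (mod 26).
For manage: m(12)→15·12+4≡2=c; a(0)→15·0+4≡4=e; n(13)→15·13+4≡17=r; a(0)→15·0+4≡4=e; g(6)→15·6+4≡16=q; e(4)→15·4+4≡12=m (all mod 26).

cereqm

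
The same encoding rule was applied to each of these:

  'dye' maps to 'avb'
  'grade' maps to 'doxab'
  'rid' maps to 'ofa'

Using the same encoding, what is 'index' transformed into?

fkabu

Compare letters: d→a is +23, y→v is +23, e→b is +23 — a constant shift. Each letter is shifted forward by 23 in the alphabet (a Caesar shift of +23).
On index: i+23=f, n+23=k, d+23=a, e+23=b, x+23=u.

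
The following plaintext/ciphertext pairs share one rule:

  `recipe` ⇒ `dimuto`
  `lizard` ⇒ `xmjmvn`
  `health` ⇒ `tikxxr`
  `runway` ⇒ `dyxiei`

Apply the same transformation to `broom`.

Shifts by position in recipe: pos 0: r→d (+12), pos 1: e→i (+4), pos 2: c→m (+10), pos 3: i→u (+12), pos 4: p→t (+4), pos 5: e→o (+10) — repeating every 3. The shifts repeat in a cycle of length 3: positions 0,1,… shift by +12, +4, +10, then the pattern repeats.
For broom: b+12=n, r+4=v, o+10=y, o+12=a, m+4=q.

nvyaq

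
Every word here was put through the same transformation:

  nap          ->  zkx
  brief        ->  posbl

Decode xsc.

The output letters match the input read backwards, each shifted +10: nap reversed is pan. Read the word backwards and shift each letter +10.
Reversing it on xsc: shift back: x−10=n, s−10=i, c−10=s → nis; then reverse → sin.

sin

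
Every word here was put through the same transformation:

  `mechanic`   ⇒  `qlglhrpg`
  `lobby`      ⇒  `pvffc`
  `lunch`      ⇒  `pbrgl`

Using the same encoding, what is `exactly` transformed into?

lbhgxpc

The shift depends on letter class: consonant m→q is +4, but vowel e→l is +7. Two shifts are in play — +7 for a/e/i/o/u, +4 for every other letter.
On exactly: e(vowel)+7=l, x(cons)+4=b, a(vowel)+7=h, c(cons)+4=g, t(cons)+4=x, l(cons)+4=p, y(cons)+4=c.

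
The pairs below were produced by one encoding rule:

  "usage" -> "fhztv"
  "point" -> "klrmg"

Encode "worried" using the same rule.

Each letter is replaced by its mirror in the alphabet: a↔z, b↔y, c↔x, and so on (the Atbash cipher).
On worried: w↔d, o↔l, r↔i, r↔i, i↔r, e↔v, d↔w.

dliirvw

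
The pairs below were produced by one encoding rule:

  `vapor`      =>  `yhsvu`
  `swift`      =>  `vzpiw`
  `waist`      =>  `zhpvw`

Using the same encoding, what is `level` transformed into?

olylo

The shift depends on letter class: consonant v→y is +3, but vowel a→h is +7. Vowels shift forward by 7 and consonants shift forward by 3.
Applying it to level: l(cons)+3=o, e(vowel)+7=l, v(cons)+3=y, e(vowel)+7=l, l(cons)+3=o.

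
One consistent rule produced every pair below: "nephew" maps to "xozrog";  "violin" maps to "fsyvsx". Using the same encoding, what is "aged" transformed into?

This is a Caesar cipher with shift 10.
Applying it to aged: a+10=k, g+10=q, e+10=o, d+10=n.

kqon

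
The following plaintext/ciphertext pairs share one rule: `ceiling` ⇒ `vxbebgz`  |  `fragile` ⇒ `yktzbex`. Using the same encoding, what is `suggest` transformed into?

lnzzxlm

Every letter moves 19 places later in the alphabet, wrapping around z→a.
Applying it to suggest: s+19=l, u+19=n, g+19=z, g+19=z, e+19=x, s+19=l, t+19=m.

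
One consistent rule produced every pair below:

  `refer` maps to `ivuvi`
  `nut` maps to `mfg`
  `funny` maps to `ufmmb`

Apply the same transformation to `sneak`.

Each letter is replaced by its mirror in the alphabet: a↔z, b↔y, c↔x, and so on (the Atbash cipher).
On sneak: s↔h, n↔m, e↔v, a↔z, k↔p.

hmvzp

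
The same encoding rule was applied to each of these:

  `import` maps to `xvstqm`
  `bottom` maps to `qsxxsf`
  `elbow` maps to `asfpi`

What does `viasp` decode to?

lower

The output letters match the input read backwards, each shifted +4: import reversed is tropmi. The word is reversed, then every letter is shifted forward by 4.
Reversing it on viasp: shift back: v−4=r, i−4=e, a−4=w, s−4=o, p−4=l → rewol; then reverse → lower.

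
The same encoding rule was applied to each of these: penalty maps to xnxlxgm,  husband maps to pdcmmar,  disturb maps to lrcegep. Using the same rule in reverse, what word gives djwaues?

In penalty: p→x is +8, e→n is +9, n→x is +10, a→l is +11 — the shift increases by 1 each position. Each letter shifts forward by (position + 8), i.e. 8, 9, 10, … — the shift grows by one for each successive letter.
Reversing it on djwaues: d−8=v, j−9=a, w−10=m, a−11=p, u−12=i, e−13=r, s−14=e.

vampire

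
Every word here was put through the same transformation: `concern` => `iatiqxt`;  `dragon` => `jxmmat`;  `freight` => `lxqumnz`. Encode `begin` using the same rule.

The rule splits by letter class: vowels +12, consonants +6.
For begin: b(cons)+6=h, e(vowel)+12=q, g(cons)+6=m, i(vowel)+12=u, n(cons)+6=t.

hqmut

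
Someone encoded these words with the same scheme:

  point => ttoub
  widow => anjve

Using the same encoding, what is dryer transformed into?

hwelz

In point: p→t is +4, o→t is +5, i→o is +6, n→u is +7 — the shift increases by 1 each position. Letter i (0-indexed) is shifted by i+4, so successive shifts are 4, 5, 6, ….
On dryer: d+4=h, r+5=w, y+6=e, e+7=l, r+8=z.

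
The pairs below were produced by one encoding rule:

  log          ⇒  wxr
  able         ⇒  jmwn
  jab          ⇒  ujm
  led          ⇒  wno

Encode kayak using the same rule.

vjjjv

The shift depends on letter class: consonant l→w is +11, but vowel o→x is +9. Vowels shift forward by 9 and consonants shift forward by 11.
Applying it to kayak: k(cons)+11=v, a(vowel)+9=j, y(cons)+11=j, a(vowel)+9=j, k(cons)+11=v.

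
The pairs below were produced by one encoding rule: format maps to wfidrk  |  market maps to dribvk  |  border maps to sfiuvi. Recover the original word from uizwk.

Compare letters: f→w is +17, o→f is +17, r→i is +17 — a constant shift. This is a Caesar cipher with shift 17.
Decoding uizwk: u−17=d, i−17=r, z−17=i, w−17=f, k−17=t.

drift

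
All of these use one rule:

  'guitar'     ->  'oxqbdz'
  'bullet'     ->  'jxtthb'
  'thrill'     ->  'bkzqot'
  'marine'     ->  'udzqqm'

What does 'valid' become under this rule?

Shifts by position in guitar: pos 0: g→o (+8), pos 1: u→x (+3), pos 2: i→q (+8), pos 3: t→b (+8), pos 4: a→d (+3), pos 5: r→z (+8) — repeating every 3. It's a Vigenère-style cipher with numeric key [8,3,8]: position i shifts by key[i mod 3].
On valid: v+8=d, a+3=d, l+8=t, i+8=q, d+3=g.

ddtqg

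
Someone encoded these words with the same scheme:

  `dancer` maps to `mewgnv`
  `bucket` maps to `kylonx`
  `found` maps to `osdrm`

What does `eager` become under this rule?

Shifts by position in dancer: pos 0: d→m (+9), pos 1: a→e (+4), pos 2: n→w (+9), pos 3: c→g (+4) — repeating every 2. It's a Vigenère-style cipher with numeric key [9,4]: position i shifts by key[i mod 2].
On eager: e+9=n, a+4=e, g+9=p, e+4=i, r+9=a.

nepia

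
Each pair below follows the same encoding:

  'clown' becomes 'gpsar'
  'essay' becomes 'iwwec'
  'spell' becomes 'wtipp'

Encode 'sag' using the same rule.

wek

Compare letters: c→g is +4, l→p is +4, o→s is +4 — a constant shift. Each letter is shifted forward by 4 in the alphabet (a Caesar shift of +4).
Applying it to sag: s+4=w, a+4=e, g+4=k.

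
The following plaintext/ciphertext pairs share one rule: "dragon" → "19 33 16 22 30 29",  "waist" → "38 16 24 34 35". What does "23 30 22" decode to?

Letters become their 1-based position plus 15 (so a→16, b→17, …).
Decoding 23 30 22: 23→(23−15)÷1=8=h, 30→(30−15)÷1=15=o, 22→(22−15)÷1=7=g.

hog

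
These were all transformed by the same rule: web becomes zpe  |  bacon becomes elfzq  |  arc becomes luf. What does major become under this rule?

The shift depends on letter class: consonant w→z is +3, but vowel e→p is +11. The rule splits by letter class: vowels +11, consonants +3.
For major: m(cons)+3=p, a(vowel)+11=l, j(cons)+3=m, o(vowel)+11=z, r(cons)+3=u.

plmzu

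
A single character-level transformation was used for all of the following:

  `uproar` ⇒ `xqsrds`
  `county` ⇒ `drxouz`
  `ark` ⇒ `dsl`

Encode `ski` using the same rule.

Vowels shift forward by 3 and consonants shift forward by 1.
Applying it to ski: s(cons)+1=t, k(cons)+1=l, i(vowel)+3=l.

tll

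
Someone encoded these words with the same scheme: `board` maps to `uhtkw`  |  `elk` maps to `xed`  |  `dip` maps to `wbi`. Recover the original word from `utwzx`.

Compare letters: b→u is +19, o→h is +19, a→t is +19 — a constant shift. Every letter moves 19 places later in the alphabet, wrapping around z→a.
Decoding utwzx: u−19=b, t−19=a, w−19=d, z−19=g, x−19=e.

badge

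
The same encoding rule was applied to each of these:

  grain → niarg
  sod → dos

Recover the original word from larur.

rural

It's just the letters in reverse order.
Decoding larur: then reverse → rural.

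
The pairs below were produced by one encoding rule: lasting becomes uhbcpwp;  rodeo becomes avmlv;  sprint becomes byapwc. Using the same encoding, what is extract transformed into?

lgcahlc

The shift depends on letter class: consonant l→u is +9, but vowel a→h is +7. The rule splits by letter class: vowels +7, consonants +9.
Applying it to extract: e(vowel)+7=l, x(cons)+9=g, t(cons)+9=c, r(cons)+9=a, a(vowel)+7=h, c(cons)+9=l, t(cons)+9=c.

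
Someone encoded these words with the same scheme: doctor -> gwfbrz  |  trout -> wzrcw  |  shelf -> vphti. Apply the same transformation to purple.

Shifts by position in doctor: pos 0: d→g (+3), pos 1: o→w (+8), pos 2: c→f (+3), pos 3: t→b (+8) — repeating every 2. It's a Vigenère-style cipher with numeric key [3,8]: position i shifts by key[i mod 2].
Applying it to purple: p+3=s, u+8=c, r+3=u, p+8=x, l+3=o, e+8=m.

scuxom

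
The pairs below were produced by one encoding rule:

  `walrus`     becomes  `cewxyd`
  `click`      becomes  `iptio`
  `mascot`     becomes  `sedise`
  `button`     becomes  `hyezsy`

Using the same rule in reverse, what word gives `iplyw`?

class

Shifts by position in walrus: pos 0: w→c (+6), pos 1: a→e (+4), pos 2: l→w (+11), pos 3: r→x (+6), pos 4: u→y (+4), pos 5: s→d (+11) — repeating every 3. The shifts repeat in a cycle of length 3: positions 0,1,… shift by +6, +4, +11, then the pattern repeats.
Decoding iplyw: i−6=c, p−4=l, l−11=a, y−6=s, w−4=s.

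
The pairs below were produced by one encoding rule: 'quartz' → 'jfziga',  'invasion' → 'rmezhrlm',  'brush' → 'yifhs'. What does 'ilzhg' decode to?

roast

Each pair mirrors across the alphabet (q↔j, u↔f, a↔z): positions sum to 25. Each letter is replaced by its mirror in the alphabet: a↔z, b↔y, c↔x, and so on (the Atbash cipher).
Decoding ilzhg: i↔r, l↔o, z↔a, h↔s, g↔t.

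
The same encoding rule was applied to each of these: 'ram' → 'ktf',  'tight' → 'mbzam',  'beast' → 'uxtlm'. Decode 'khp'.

Compare letters: r→k is +19, a→t is +19, m→f is +19 — a constant shift. It's a constant shift of +19 (ROT19).
Undoing it on khp: k−19=r, h−19=o, p−19=w.

row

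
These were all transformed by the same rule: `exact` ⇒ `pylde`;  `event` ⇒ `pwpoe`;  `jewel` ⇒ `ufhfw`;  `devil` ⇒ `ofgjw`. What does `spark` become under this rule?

Shifts by position in exact: pos 0: e→p (+11), pos 1: x→y (+1), pos 2: a→l (+11), pos 3: c→d (+1) — repeating every 2. A repeating key of period 2 is used — shifts +11, +1 over and over.
Applying it to spark: s+11=d, p+1=q, a+11=l, r+1=s, k+11=v.

dqlsv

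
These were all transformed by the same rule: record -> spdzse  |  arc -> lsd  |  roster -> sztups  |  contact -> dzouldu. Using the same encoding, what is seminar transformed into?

tpntols

The shift depends on letter class: consonant r→s is +1, but vowel e→p is +11. Two shifts are in play — +11 for a/e/i/o/u, +1 for every other letter.
For seminar: s(cons)+1=t, e(vowel)+11=p, m(cons)+1=n, i(vowel)+11=t, n(cons)+1=o, a(vowel)+11=l, r(cons)+1=s.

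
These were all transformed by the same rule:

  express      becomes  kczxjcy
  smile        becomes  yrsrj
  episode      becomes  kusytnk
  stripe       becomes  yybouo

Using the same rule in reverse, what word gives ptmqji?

jockey

Shifts by position in express: pos 0: e→k (+6), pos 1: x→c (+5), pos 2: p→z (+10), pos 3: r→x (+6), pos 4: e→j (+5), pos 5: s→c (+10) — repeating every 3. A repeating key of period 3 is used — shifts +6, +5, +10 over and over.
Decoding ptmqji: p−6=j, t−5=o, m−10=c, q−6=k, j−5=e, i−10=y.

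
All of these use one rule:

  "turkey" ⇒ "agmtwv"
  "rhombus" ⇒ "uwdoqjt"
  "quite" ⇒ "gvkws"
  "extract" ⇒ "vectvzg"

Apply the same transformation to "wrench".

jepgty

The output letters match the input read backwards, each shifted +2: turkey reversed is yekrut. Read the word backwards and shift each letter +2.
On wrench: reverse → hcnerw; then shift: h+2=j, c+2=e, n+2=p, e+2=g, r+2=t, w+2=y.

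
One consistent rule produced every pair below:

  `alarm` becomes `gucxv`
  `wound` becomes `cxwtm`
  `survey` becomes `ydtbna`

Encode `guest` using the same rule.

Shifts by position in alarm: pos 0: a→g (+6), pos 1: l→u (+9), pos 2: a→c (+2), pos 3: r→x (+6), pos 4: m→v (+9) — repeating every 3. The shifts repeat in a cycle of length 3: positions 0,1,… shift by +6, +9, +2, then the pattern repeats.
Applying it to guest: g+6=m, u+9=d, e+2=g, s+6=y, t+9=c.

mdgyc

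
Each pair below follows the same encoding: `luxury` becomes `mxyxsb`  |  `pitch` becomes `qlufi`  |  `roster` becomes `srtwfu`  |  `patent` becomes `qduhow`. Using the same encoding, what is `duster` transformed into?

The shifts repeat in a cycle of length 2: positions 0,1,… shift by +1, +3, then the pattern repeats.
Applying it to duster: d+1=e, u+3=x, s+1=t, t+3=w, e+1=f, r+3=u.

extwfu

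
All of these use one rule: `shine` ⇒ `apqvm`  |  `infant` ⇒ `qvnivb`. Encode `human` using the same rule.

pcuiv

This is a Caesar cipher with shift 8.
Applying it to human: h+8=p, u+8=c, m+8=u, a+8=i, n+8=v.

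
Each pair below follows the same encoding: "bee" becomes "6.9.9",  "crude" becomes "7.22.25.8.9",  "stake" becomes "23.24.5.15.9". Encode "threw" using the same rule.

24.12.22.9.27

b is letter #2 and maps to 6: an offset of 4. Each letter is replaced by its alphabet position (a=1..z=26) + 4.
Applying it to threw: t=20→24, h=8→12, r=18→22, e=5→9, w=23→27.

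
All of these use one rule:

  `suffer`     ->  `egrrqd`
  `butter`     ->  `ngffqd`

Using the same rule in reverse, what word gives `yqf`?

met

Compare letters: s→e is +12, u→g is +12, f→r is +12 — a constant shift. Every letter moves 12 places later in the alphabet, wrapping around z→a.
Reversing it on yqf: y−12=m, q−12=e, f−12=t.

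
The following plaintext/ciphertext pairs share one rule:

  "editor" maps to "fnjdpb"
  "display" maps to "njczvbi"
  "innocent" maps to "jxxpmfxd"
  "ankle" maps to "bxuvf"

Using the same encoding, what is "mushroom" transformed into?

The shift depends on letter class: consonant d→n is +10, but vowel e→f is +1. Two shifts are in play — +1 for a/e/i/o/u, +10 for every other letter.
Applying it to mushroom: m(cons)+10=w, u(vowel)+1=v, s(cons)+10=c, h(cons)+10=r, r(cons)+10=b, o(vowel)+1=p, o(vowel)+1=p, m(cons)+10=w.

wvcrbppw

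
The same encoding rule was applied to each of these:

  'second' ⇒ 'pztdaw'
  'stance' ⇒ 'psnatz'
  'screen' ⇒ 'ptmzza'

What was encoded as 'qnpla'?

Treating letters as 0–25, the rule is x ↦ 3x + 13 (mod 26).
Decoding qnpla: q(16)→9·(16−13)≡1=b; n(13)→9·(13−13)≡0=a; p(15)→9·(15−13)≡18=s; l(11)→9·(11−13)≡8=i; a(0)→9·(0−13)≡13=n (all mod 26).

basin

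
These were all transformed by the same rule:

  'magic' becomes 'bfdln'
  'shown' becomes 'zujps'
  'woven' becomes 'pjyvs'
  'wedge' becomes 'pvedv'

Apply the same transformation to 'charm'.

m(12)→b(1) and a(0)→f(5) fit y≡17x+5 (mod 26); the inverse of 17 mod 26 is 23. This is an affine cipher: with a=0,…,z=25, each position x becomes (17x+5) mod 26.
For charm: c(2)→17·2+5≡13=n; h(7)→17·7+5≡20=u; a(0)→17·0+5≡5=f; r(17)→17·17+5≡8=i; m(12)→17·12+5≡1=b (all mod 26).

nufib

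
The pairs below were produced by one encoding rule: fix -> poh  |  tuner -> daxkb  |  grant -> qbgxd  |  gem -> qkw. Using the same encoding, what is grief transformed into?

Vowels shift forward by 6 and consonants shift forward by 10.
On grief: g(cons)+10=q, r(cons)+10=b, i(vowel)+6=o, e(vowel)+6=k, f(cons)+10=p.

qbokp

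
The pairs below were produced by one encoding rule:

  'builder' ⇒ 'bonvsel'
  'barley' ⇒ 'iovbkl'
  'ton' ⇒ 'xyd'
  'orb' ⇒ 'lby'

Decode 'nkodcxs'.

instead

Read the word backwards and shift each letter +10.
Reversing it on nkodcxs: shift back: n−10=d, k−10=a, o−10=e, d−10=t, c−10=s, x−10=n, s−10=i → daetsni; then reverse → instead.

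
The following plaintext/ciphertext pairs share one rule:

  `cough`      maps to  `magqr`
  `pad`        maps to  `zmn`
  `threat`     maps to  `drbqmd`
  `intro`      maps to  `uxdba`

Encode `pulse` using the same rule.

zgvcq

The shift depends on letter class: consonant c→m is +10, but vowel o→a is +12. Two shifts are in play — +12 for a/e/i/o/u, +10 for every other letter.
Applying it to pulse: p(cons)+10=z, u(vowel)+12=g, l(cons)+10=v, s(cons)+10=c, e(vowel)+12=q.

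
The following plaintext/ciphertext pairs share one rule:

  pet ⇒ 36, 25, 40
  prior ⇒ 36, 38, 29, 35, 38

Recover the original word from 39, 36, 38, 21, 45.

spray

p is letter #16 and maps to 36: an offset of 20. Each letter is replaced by its alphabet position (a=1..z=26) + 20.
Decoding 39, 36, 38, 21, 45: 39→(39−20)÷1=19=s, 36→(36−20)÷1=16=p, 38→(38−20)÷1=18=r, 21→(21−20)÷1=1=a, 45→(45−20)÷1=25=y.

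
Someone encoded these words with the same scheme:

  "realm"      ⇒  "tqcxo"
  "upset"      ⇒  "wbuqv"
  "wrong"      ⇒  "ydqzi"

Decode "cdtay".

Shifts by position in realm: pos 0: r→t (+2), pos 1: e→q (+12), pos 2: a→c (+2), pos 3: l→x (+12) — repeating every 2. The shifts repeat in a cycle of length 2: positions 0,1,… shift by +2, +12, then the pattern repeats.
Decoding cdtay: c−2=a, d−12=r, t−2=r, a−12=o, y−2=w.

arrow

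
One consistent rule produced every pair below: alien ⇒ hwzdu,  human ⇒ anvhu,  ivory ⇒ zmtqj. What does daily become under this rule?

ehzwj

a(0)→h(7) and l(11)→w(22) fit y≡25x+7 (mod 26); the inverse of 25 mod 26 is 25. Each letter's alphabet position (a=0..z=25) is mapped through 25·x+7 mod 26 — an affine cipher.
On daily: d(3)→25·3+7≡4=e; a(0)→25·0+7≡7=h; i(8)→25·8+7≡25=z; l(11)→25·11+7≡22=w; y(24)→25·24+7≡9=j (all mod 26).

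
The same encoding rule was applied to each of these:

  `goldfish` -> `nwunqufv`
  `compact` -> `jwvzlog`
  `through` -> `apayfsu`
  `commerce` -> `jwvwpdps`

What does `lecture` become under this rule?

smldfdr

In goldfish: g→n is +7, o→w is +8, l→u is +9, d→n is +10 — the shift increases by 1 each position. The shift increases by 1 at each position, starting from +7: 7, 8, 9, ….
Applying it to lecture: l+7=s, e+8=m, c+9=l, t+10=d, u+11=f, r+12=d, e+13=r.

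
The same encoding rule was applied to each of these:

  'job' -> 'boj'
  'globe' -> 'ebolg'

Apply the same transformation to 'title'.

eltit

The output letters match the input read backwards: job reversed is boj. The word is simply reversed.
Applying it to title: reverse → eltit.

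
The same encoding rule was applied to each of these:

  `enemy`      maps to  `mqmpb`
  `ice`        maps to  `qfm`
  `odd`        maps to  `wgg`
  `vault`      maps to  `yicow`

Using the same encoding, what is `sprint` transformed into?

vsuqqw

The rule splits by letter class: vowels +8, consonants +3.
Applying it to sprint: s(cons)+3=v, p(cons)+3=s, r(cons)+3=u, i(vowel)+8=q, n(cons)+3=q, t(cons)+3=w.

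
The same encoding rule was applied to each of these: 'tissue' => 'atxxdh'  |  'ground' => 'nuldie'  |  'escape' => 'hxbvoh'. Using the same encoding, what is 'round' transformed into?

uldie

Treating letters as 0–25, the rule is x ↦ 3x + 21 (mod 26).
Applying it to round: r(17)→3·17+21≡20=u; o(14)→3·14+21≡11=l; u(20)→3·20+21≡3=d; n(13)→3·13+21≡8=i; d(3)→3·3+21≡4=e (all mod 26).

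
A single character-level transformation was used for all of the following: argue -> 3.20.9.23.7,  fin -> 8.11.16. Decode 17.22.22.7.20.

otter

a is letter #1 and maps to 3: an offset of 2. Letters become their 1-based position plus 2 (so a→3, b→4, …).
Decoding 17.22.22.7.20: 17→(17−2)÷1=15=o, 22→(22−2)÷1=20=t, 22→(22−2)÷1=20=t, 7→(7−2)÷1=5=e, 20→(20−2)÷1=18=r.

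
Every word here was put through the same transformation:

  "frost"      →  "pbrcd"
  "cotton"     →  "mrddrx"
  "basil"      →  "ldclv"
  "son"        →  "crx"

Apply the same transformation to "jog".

trq

The shift depends on letter class: consonant f→p is +10, but vowel o→r is +3. Two shifts are in play — +3 for a/e/i/o/u, +10 for every other letter.
For jog: j(cons)+10=t, o(vowel)+3=r, g(cons)+10=q.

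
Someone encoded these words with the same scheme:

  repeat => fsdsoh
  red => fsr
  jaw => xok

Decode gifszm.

Compare letters: r→f is +14, e→s is +14, p→d is +14 — a constant shift. Every letter moves 14 places later in the alphabet, wrapping around z→a.
Undoing it on gifszm: g−14=s, i−14=u, f−14=r, s−14=e, z−14=l, m−14=y.

surely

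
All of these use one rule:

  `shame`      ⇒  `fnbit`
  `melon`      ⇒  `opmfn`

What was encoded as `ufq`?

Read the word backwards and shift each letter +1.
Undoing it on ufq: shift back: u−1=t, f−1=e, q−1=p → tep; then reverse → pet.

pet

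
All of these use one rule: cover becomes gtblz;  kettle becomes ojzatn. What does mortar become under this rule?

qtxaia

In cover: c→g is +4, o→t is +5, v→b is +6, e→l is +7 — the shift increases by 1 each position. Each letter shifts forward by (position + 4), i.e. 4, 5, 6, … — the shift grows by one for each successive letter.
For mortar: m+4=q, o+5=t, r+6=x, t+7=a, a+8=i, r+9=a.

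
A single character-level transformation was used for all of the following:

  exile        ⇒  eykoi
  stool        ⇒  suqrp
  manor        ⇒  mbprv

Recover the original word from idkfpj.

icicle

In exile: e→e is +0, x→y is +1, i→k is +2, l→o is +3 — the shift increases by 1 each position. Each letter shifts forward by its position index (0, 1, 2, …) — the shift grows by one for each successive letter.
Decoding idkfpj: i−0=i, d−1=c, k−2=i, f−3=c, p−4=l, j−5=e.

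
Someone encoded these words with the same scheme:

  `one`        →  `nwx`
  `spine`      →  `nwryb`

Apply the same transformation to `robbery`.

hankkxa

The output letters match the input read backwards, each shifted +9: one reversed is eno. The word is reversed, then every letter is shifted forward by 9.
On robbery: reverse → yrebbor; then shift: y+9=h, r+9=a, e+9=n, b+9=k, b+9=k, o+9=x, r+9=a.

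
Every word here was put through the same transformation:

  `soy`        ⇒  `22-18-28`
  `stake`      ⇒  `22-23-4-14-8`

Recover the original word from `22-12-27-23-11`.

s is letter #19 and maps to 22: an offset of 3. Each letter is replaced by its alphabet position (a=1..z=26) + 3.
Decoding 22-12-27-23-11: 22→(22−3)÷1=19=s, 12→(12−3)÷1=9=i, 27→(27−3)÷1=24=x, 23→(23−3)÷1=20=t, 11→(11−3)÷1=8=h.

sixth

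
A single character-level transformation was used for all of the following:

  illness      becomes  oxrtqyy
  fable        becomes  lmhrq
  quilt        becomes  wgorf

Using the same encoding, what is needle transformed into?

The shifts repeat in a cycle of length 3: positions 0,1,… shift by +6, +12, +6, then the pattern repeats.
For needle: n+6=t, e+12=q, e+6=k, d+6=j, l+12=x, e+6=k.

tqkjxk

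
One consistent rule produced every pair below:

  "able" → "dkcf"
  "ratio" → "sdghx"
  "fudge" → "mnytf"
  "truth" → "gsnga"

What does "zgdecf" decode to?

staple

a(0)→d(3) and b(1)→k(10) fit y≡7x+3 (mod 26); the inverse of 7 mod 26 is 15. This is an affine cipher: with a=0,…,z=25, each position x becomes (7x+3) mod 26.
Reversing it on zgdecf: z(25)→15·(25−3)≡18=s; g(6)→15·(6−3)≡19=t; d(3)→15·(3−3)≡0=a; e(4)→15·(4−3)≡15=p; c(2)→15·(2−3)≡11=l; f(5)→15·(5−3)≡4=e (all mod 26).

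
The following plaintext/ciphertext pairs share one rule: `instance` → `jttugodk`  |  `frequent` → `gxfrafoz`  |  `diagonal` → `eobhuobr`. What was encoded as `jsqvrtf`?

Shifts by position in instance: pos 0: i→j (+1), pos 1: n→t (+6), pos 2: s→t (+1), pos 3: t→u (+1), pos 4: a→g (+6), pos 5: n→o (+1) — repeating every 3. It's a Vigenère-style cipher with numeric key [1,6,1]: position i shifts by key[i mod 3].
Undoing it on jsqvrtf: j−1=i, s−6=m, q−1=p, v−1=u, r−6=l, t−1=s, f−1=e.

impulse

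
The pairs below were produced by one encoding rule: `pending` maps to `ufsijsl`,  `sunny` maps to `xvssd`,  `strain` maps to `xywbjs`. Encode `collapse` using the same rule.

The shift depends on letter class: consonant p→u is +5, but vowel e→f is +1. Vowels shift forward by 1 and consonants shift forward by 5.
Applying it to collapse: c(cons)+5=h, o(vowel)+1=p, l(cons)+5=q, l(cons)+5=q, a(vowel)+1=b, p(cons)+5=u, s(cons)+5=x, e(vowel)+1=f.

hpqqbuxf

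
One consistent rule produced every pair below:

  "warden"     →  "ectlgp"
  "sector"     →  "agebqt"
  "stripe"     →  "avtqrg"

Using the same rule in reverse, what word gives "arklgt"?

Shifts by position in warden: pos 0: w→e (+8), pos 1: a→c (+2), pos 2: r→t (+2), pos 3: d→l (+8), pos 4: e→g (+2), pos 5: n→p (+2) — repeating every 3. A repeating key of period 3 is used — shifts +8, +2, +2 over and over.
Reversing it on arklgt: a−8=s, r−2=p, k−2=i, l−8=d, g−2=e, t−2=r.

spider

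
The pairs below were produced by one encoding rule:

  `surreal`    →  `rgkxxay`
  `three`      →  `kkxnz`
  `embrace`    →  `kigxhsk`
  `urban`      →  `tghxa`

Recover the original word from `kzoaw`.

quite

Two steps: reverse the string, then apply a Caesar shift of +6.
Undoing it on kzoaw: shift back: k−6=e, z−6=t, o−6=i, a−6=u, w−6=q → etiuq; then reverse → quite.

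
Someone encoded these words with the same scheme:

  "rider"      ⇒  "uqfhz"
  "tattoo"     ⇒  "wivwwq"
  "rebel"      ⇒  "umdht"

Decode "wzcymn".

travel

A repeating key of period 3 is used — shifts +3, +8, +2 over and over.
Undoing it on wzcymn: w−3=t, z−8=r, c−2=a, y−3=v, m−8=e, n−2=l.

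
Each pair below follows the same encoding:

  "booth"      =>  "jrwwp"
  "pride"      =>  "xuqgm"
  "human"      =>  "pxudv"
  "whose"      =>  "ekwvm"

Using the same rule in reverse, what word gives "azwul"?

sword

Shifts by position in booth: pos 0: b→j (+8), pos 1: o→r (+3), pos 2: o→w (+8), pos 3: t→w (+3) — repeating every 2. The shifts repeat in a cycle of length 2: positions 0,1,… shift by +8, +3, then the pattern repeats.
Decoding azwul: a−8=s, z−3=w, w−8=o, u−3=r, l−8=d.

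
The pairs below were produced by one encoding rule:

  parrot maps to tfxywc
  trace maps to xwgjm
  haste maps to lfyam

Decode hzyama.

In parrot: p→t is +4, a→f is +5, r→x is +6, r→y is +7 — the shift increases by 1 each position. Letter i (0-indexed) is shifted by i+4, so successive shifts are 4, 5, 6, ….
Decoding hzyama: h−4=d, z−5=u, y−6=s, a−7=t, m−8=e, a−9=r.

duster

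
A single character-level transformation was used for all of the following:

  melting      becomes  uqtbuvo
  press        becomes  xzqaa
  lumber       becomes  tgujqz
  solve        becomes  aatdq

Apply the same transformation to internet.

uvbqzvqb

The shift depends on letter class: consonant m→u is +8, but vowel e→q is +12. Two shifts are in play — +12 for a/e/i/o/u, +8 for every other letter.
On internet: i(vowel)+12=u, n(cons)+8=v, t(cons)+8=b, e(vowel)+12=q, r(cons)+8=z, n(cons)+8=v, e(vowel)+12=q, t(cons)+8=b.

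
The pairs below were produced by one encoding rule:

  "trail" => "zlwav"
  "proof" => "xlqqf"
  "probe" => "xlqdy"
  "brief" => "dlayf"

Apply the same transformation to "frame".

flwcy

t(19)→z(25) and r(17)→l(11) fit y≡7x+22 (mod 26); the inverse of 7 mod 26 is 15. This is an affine cipher: with a=0,…,z=25, each position x becomes (7x+22) mod 26.
On frame: f(5)→7·5+22≡5=f; r(17)→7·17+22≡11=l; a(0)→7·0+22≡22=w; m(12)→7·12+22≡2=c; e(4)→7·4+22≡24=y (all mod 26).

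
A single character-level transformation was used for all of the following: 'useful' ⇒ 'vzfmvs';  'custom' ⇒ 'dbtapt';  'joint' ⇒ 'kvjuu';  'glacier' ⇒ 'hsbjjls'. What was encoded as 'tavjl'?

Shifts by position in useful: pos 0: u→v (+1), pos 1: s→z (+7), pos 2: e→f (+1), pos 3: f→m (+7) — repeating every 2. A repeating key of period 2 is used — shifts +1, +7 over and over.
Reversing it on tavjl: t−1=s, a−7=t, v−1=u, j−7=c, l−1=k.

stuck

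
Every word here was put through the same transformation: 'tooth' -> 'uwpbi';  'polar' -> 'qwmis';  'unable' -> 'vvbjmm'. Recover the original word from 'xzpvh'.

wrong

Shifts by position in tooth: pos 0: t→u (+1), pos 1: o→w (+8), pos 2: o→p (+1), pos 3: t→b (+8) — repeating every 2. It's a Vigenère-style cipher with numeric key [1,8]: position i shifts by key[i mod 2].
Reversing it on xzpvh: x−1=w, z−8=r, p−1=o, v−8=n, h−1=g.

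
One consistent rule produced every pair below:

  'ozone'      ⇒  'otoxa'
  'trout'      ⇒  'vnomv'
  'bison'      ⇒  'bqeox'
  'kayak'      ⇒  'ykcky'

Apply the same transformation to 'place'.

fpksa

Treating letters as 0–25, the rule is x ↦ 17x + 10 (mod 26).
On place: p(15)→17·15+10≡5=f; l(11)→17·11+10≡15=p; a(0)→17·0+10≡10=k; c(2)→17·2+10≡18=s; e(4)→17·4+10≡0=a (all mod 26).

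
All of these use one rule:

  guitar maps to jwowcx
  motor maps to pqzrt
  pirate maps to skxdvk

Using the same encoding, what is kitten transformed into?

nkzwgt

Shifts by position in guitar: pos 0: g→j (+3), pos 1: u→w (+2), pos 2: i→o (+6), pos 3: t→w (+3), pos 4: a→c (+2), pos 5: r→x (+6) — repeating every 3. It's a Vigenère-style cipher with numeric key [3,2,6]: position i shifts by key[i mod 3].
For kitten: k+3=n, i+2=k, t+6=z, t+3=w, e+2=g, n+6=t.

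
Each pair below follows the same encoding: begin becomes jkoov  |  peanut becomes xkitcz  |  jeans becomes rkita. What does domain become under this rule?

Shifts by position in begin: pos 0: b→j (+8), pos 1: e→k (+6), pos 2: g→o (+8), pos 3: i→o (+6) — repeating every 2. A repeating key of period 2 is used — shifts +8, +6 over and over.
On domain: d+8=l, o+6=u, m+8=u, a+6=g, i+8=q, n+6=t.

luugqt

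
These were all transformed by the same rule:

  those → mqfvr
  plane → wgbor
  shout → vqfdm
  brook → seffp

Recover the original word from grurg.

t(19)→m(12) and h(7)→q(16) fit y≡17x+1 (mod 26); the inverse of 17 mod 26 is 23. This is an affine cipher: with a=0,…,z=25, each position x becomes (17x+1) mod 26.
Undoing it on grurg: g(6)→23·(6−1)≡11=l; r(17)→23·(17−1)≡4=e; u(20)→23·(20−1)≡21=v; r(17)→23·(17−1)≡4=e; g(6)→23·(6−1)≡11=l (all mod 26).

level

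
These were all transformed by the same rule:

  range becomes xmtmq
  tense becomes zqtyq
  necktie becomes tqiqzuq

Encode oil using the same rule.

aur

Two shifts are in play — +12 for a/e/i/o/u, +6 for every other letter.
On oil: o(vowel)+12=a, i(vowel)+12=u, l(cons)+6=r.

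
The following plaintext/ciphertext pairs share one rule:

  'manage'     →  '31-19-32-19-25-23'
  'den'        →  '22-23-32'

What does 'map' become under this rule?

31-19-34

m is letter #13 and maps to 31: an offset of 18. The number is (letter's place in the alphabet, a=1) + 18.
Applying it to map: m=13→31, a=1→19, p=16→34.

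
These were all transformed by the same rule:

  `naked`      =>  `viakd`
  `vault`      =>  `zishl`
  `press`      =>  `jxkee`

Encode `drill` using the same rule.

dxmhh

n(13)→v(21) and a(0)→i(8) fit y≡7x+8 (mod 26); the inverse of 7 mod 26 is 15. Each letter's alphabet position (a=0..z=25) is mapped through 7·x+8 mod 26 — an affine cipher.
Applying it to drill: d(3)→7·3+8≡3=d; r(17)→7·17+8≡23=x; i(8)→7·8+8≡12=m; l(11)→7·11+8≡7=h; l(11)→7·11+8≡7=h (all mod 26).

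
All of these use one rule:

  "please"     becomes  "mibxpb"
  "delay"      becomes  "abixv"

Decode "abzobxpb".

It's a constant shift of +23 (ROT23).
Decoding abzobxpb: a−23=d, b−23=e, z−23=c, o−23=r, b−23=e, x−23=a, p−23=s, b−23=e.

decrease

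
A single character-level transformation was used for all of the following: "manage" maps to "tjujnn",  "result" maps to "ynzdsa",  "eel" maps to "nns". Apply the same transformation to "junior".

qdurxy

Two shifts are in play — +9 for a/e/i/o/u, +7 for every other letter.
For junior: j(cons)+7=q, u(vowel)+9=d, n(cons)+7=u, i(vowel)+9=r, o(vowel)+9=x, r(cons)+7=y.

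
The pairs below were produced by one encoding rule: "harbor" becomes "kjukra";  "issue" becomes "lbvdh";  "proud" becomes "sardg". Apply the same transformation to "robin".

uxerq

Shifts by position in harbor: pos 0: h→k (+3), pos 1: a→j (+9), pos 2: r→u (+3), pos 3: b→k (+9) — repeating every 2. It's a Vigenère-style cipher with numeric key [3,9]: position i shifts by key[i mod 2].
For robin: r+3=u, o+9=x, b+3=e, i+9=r, n+3=q.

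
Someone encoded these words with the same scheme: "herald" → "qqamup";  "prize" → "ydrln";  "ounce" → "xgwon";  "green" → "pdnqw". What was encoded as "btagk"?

shrub

Shifts by position in herald: pos 0: h→q (+9), pos 1: e→q (+12), pos 2: r→a (+9), pos 3: a→m (+12) — repeating every 2. The shifts repeat in a cycle of length 2: positions 0,1,… shift by +9, +12, then the pattern repeats.
Reversing it on btagk: b−9=s, t−12=h, a−9=r, g−12=u, k−9=b.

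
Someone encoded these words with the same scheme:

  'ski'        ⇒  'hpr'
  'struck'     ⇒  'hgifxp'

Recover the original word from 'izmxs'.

Each pair mirrors across the alphabet (s↔h, k↔p, i↔r): positions sum to 25. Letters are reflected about the middle of the alphabet (position → 25−position): Atbash.
Undoing it on izmxs: i↔r, z↔a, m↔n, x↔c, s↔h.

ranch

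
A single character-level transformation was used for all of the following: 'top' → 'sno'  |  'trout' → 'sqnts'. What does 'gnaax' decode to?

It's a constant shift of +25 (ROT25).
Decoding gnaax: g−25=h, n−25=o, a−25=b, a−25=b, x−25=y.

hobby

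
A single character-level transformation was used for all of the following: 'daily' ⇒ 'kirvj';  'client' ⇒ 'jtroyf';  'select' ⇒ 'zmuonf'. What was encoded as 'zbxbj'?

In daily: d→k is +7, a→i is +8, i→r is +9, l→v is +10 — the shift increases by 1 each position. Letter i (0-indexed) is shifted by i+7, so successive shifts are 7, 8, 9, ….
Reversing it on zbxbj: z−7=s, b−8=t, x−9=o, b−10=r, j−11=y.

story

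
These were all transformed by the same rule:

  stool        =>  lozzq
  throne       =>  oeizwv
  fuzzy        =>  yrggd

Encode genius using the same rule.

Treating letters as 0–25, the rule is x ↦ 3x + 9 (mod 26).
On genius: g(6)→3·6+9≡1=b; e(4)→3·4+9≡21=v; n(13)→3·13+9≡22=w; i(8)→3·8+9≡7=h; u(20)→3·20+9≡17=r; s(18)→3·18+9≡11=l (all mod 26).

bvwhrl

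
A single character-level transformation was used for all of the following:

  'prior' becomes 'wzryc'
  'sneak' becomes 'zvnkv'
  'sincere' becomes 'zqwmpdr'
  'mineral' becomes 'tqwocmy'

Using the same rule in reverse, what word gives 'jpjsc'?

In prior: p→w is +7, r→z is +8, i→r is +9, o→y is +10 — the shift increases by 1 each position. Letter i (0-indexed) is shifted by i+7, so successive shifts are 7, 8, 9, ….
Undoing it on jpjsc: j−7=c, p−8=h, j−9=a, s−10=i, c−11=r.

chair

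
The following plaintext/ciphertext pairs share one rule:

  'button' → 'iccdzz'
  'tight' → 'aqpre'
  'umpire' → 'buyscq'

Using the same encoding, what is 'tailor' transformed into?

airvzd

In button: b→i is +7, u→c is +8, t→c is +9, t→d is +10 — the shift increases by 1 each position. Letter i (0-indexed) is shifted by i+7, so successive shifts are 7, 8, 9, ….
On tailor: t+7=a, a+8=i, i+9=r, l+10=v, o+11=z, r+12=d.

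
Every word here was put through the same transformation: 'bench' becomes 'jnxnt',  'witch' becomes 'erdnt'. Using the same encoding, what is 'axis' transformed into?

In bench: b→j is +8, e→n is +9, n→x is +10, c→n is +11 — the shift increases by 1 each position. The shift increases by 1 at each position, starting from +8: 8, 9, 10, ….
Applying it to axis: a+8=i, x+9=g, i+10=s, s+11=d.

igsd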